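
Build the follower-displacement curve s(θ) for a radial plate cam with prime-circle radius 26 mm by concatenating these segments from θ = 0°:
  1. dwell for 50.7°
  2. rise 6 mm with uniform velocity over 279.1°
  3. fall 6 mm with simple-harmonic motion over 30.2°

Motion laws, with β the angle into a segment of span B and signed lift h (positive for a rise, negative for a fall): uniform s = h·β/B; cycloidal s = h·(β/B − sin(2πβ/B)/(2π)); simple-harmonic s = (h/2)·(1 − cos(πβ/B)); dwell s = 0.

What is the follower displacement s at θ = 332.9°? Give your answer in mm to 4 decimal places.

seg 1 [0°–50.7°] dwell: s stays 0.0000
seg 2 [50.7°–329.8°] uniform, h=6: full span → s += 6 → s = 6.0000
seg 3 [329.8°–360°] simple-harmonic, h=-6: θ=332.9° here. β=3.1, B=30.2. -6/2·(1 − cos(π·0.1026)) = -0.1546 → s = 5.8454

5.8454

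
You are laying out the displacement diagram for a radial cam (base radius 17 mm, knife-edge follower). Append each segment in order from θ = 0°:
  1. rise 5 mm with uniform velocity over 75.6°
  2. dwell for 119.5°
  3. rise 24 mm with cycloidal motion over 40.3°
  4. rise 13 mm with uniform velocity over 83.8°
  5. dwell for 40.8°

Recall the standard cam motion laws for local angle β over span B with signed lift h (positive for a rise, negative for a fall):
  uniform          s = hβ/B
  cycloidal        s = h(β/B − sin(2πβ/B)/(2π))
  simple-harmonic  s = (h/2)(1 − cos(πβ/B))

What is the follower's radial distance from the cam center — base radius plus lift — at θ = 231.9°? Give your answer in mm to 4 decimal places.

seg 1 [0°–75.6°] uniform, h=5: full span → s += 5 → s = 5.0000
seg 2 [75.6°–195.1°] dwell: s stays 5.0000
seg 3 [195.1°–235.4°] cycloidal, h=24: θ=231.9° here. β=36.8, B=40.3. 24·(0.9132 − sin(2π·0.9132)/(2π)) = 23.8981 → s = 28.8981
radial distance = base radius + s = 17 + 28.8981 = 45.8981

45.8981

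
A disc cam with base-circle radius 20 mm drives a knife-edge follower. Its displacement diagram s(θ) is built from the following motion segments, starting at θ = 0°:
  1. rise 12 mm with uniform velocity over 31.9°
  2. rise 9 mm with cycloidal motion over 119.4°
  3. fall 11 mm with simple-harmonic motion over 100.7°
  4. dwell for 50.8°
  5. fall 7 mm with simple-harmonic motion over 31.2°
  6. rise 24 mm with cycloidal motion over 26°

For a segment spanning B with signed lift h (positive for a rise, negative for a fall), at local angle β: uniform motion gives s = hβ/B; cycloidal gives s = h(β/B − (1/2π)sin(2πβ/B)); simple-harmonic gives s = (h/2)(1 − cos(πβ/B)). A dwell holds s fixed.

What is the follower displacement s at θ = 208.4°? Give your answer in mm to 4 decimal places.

seg 1 [0°–31.9°] uniform, h=12: full span → s += 12 → s = 12.0000
seg 2 [31.9°–151.3°] cycloidal, h=9: full span → s += 9 → s = 21.0000
seg 3 [151.3°–252°] simple-harmonic, h=-11: θ=208.4° here. β=57.1, B=100.7. -11/2·(1 − cos(π·0.5670)) = -6.6497 → s = 14.3503

14.3503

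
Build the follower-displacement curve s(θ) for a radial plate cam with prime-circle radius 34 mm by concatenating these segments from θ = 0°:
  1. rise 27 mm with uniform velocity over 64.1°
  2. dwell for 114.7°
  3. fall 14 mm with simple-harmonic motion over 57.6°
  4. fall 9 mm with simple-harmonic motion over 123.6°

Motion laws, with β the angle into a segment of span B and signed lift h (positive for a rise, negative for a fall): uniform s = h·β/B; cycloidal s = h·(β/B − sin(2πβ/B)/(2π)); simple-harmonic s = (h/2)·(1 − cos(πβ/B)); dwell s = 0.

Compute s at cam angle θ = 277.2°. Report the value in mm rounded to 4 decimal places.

seg 1 [0°–64.1°] uniform, h=27: full span → s += 27 → s = 27.0000
seg 2 [64.1°–178.8°] dwell: s stays 27.0000
seg 3 [178.8°–236.4°] simple-harmonic, h=-14: full span → s += -14 → s = 13.0000
seg 4 [236.4°–360°] simple-harmonic, h=-9: θ=277.2° here. β=40.8, B=123.6. -9/2·(1 − cos(π·0.3301)) = -2.2105 → s = 10.7895

10.7895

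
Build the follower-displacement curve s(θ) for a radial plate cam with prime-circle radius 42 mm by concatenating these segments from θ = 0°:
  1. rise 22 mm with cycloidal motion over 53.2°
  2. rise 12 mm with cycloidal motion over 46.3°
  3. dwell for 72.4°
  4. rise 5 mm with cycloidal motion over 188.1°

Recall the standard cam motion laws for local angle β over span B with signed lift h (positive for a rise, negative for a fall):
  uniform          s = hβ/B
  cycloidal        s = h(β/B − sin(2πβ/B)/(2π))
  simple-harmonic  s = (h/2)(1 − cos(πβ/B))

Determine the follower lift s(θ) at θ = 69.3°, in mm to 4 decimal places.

seg 1 [0°–53.2°] cycloidal, h=22: full span → s += 22 → s = 22.0000
seg 2 [53.2°–99.5°] cycloidal, h=12: θ=69.3° here. β=16.1, B=46.3. 12·(0.3477 − sin(2π·0.3477)/(2π)) = 2.6118 → s = 24.6118

24.6118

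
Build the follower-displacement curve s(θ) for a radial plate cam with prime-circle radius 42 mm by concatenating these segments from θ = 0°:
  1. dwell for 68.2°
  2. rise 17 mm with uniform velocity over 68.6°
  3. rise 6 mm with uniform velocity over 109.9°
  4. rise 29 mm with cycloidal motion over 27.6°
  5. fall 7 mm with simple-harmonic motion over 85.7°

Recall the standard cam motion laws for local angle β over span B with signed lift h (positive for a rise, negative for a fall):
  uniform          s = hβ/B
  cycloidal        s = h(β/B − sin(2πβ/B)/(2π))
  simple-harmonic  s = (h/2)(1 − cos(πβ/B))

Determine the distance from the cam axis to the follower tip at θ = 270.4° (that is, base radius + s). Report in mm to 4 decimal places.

seg 1 [0°–68.2°] dwell: s stays 0.0000
seg 2 [68.2°–136.8°] uniform, h=17: full span → s += 17 → s = 17.0000
seg 3 [136.8°–246.7°] uniform, h=6: full span → s += 6 → s = 23.0000
seg 4 [246.7°–274.3°] cycloidal, h=29: θ=270.4° here. β=23.7, B=27.6. 29·(0.8587 − sin(2π·0.8587)/(2π)) = 28.4825 → s = 51.4825
radial distance = base radius + s = 42 + 51.4825 = 93.4825

93.4825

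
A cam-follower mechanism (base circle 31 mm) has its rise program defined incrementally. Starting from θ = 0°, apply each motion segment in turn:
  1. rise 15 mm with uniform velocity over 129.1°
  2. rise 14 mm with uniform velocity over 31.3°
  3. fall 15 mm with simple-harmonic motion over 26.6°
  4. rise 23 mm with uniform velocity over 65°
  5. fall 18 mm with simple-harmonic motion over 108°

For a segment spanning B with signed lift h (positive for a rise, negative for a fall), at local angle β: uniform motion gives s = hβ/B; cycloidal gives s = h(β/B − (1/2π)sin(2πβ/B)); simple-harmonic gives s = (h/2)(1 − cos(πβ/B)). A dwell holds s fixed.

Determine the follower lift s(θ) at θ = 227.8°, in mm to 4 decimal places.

seg 1 [0°–129.1°] uniform, h=15: full span → s += 15 → s = 15.0000
seg 2 [129.1°–160.4°] uniform, h=14: full span → s += 14 → s = 29.0000
seg 3 [160.4°–187°] simple-harmonic, h=-15: full span → s += -15 → s = 14.0000
seg 4 [187°–252°] uniform, h=23: θ=227.8° here. β=40.8, B=65. 23·40.8/65 = 14.4369 → s = 28.4369

28.4369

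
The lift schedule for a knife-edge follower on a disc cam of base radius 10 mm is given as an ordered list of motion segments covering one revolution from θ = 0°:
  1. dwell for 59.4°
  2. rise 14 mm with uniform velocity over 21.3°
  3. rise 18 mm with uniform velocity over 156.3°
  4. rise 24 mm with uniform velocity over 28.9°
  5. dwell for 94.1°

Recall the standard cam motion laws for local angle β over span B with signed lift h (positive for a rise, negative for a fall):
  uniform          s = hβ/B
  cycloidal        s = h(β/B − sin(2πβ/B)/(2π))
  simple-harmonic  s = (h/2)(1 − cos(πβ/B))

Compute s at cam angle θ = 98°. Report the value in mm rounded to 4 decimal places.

seg 1 [0°–59.4°] dwell: s stays 0.0000
seg 2 [59.4°–80.7°] uniform, h=14: full span → s += 14 → s = 14.0000
seg 3 [80.7°–237°] uniform, h=18: θ=98° here. β=17.3, B=156.3. 18·17.3/156.3 = 1.9923 → s = 15.9923

15.9923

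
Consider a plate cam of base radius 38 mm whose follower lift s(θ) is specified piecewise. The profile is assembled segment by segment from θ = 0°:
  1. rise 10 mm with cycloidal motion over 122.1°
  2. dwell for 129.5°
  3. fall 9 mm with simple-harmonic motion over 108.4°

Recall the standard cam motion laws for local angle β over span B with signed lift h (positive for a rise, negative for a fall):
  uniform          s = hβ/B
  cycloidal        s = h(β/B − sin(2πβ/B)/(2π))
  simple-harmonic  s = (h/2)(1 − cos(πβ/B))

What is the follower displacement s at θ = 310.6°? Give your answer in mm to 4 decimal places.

seg 1 [0°–122.1°] cycloidal, h=10: full span → s += 10 → s = 10.0000
seg 2 [122.1°–251.6°] dwell: s stays 10.0000
seg 3 [251.6°–360°] simple-harmonic, h=-9: θ=310.6° here. β=59, B=108.4. -9/2·(1 − cos(π·0.5443)) = -5.1240 → s = 4.8760

4.8760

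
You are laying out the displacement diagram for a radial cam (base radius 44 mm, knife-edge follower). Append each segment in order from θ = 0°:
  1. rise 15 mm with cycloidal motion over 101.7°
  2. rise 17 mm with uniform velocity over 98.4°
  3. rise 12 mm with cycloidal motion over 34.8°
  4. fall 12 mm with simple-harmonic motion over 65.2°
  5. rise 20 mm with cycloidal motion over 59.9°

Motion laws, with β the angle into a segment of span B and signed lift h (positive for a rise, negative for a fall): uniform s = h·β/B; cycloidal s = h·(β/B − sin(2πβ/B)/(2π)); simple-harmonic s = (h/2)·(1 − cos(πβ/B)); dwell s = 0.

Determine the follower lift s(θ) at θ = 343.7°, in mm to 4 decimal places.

seg 1 [0°–101.7°] cycloidal, h=15: full span → s += 15 → s = 15.0000
seg 2 [101.7°–200.1°] uniform, h=17: full span → s += 17 → s = 32.0000
seg 3 [200.1°–234.9°] cycloidal, h=12: full span → s += 12 → s = 44.0000
seg 4 [234.9°–300.1°] simple-harmonic, h=-12: full span → s += -12 → s = 32.0000
seg 5 [300.1°–360°] cycloidal, h=20: θ=343.7° here. β=43.6, B=59.9. 20·(0.7279 − sin(2π·0.7279)/(2π)) = 17.7100 → s = 49.7100

49.7100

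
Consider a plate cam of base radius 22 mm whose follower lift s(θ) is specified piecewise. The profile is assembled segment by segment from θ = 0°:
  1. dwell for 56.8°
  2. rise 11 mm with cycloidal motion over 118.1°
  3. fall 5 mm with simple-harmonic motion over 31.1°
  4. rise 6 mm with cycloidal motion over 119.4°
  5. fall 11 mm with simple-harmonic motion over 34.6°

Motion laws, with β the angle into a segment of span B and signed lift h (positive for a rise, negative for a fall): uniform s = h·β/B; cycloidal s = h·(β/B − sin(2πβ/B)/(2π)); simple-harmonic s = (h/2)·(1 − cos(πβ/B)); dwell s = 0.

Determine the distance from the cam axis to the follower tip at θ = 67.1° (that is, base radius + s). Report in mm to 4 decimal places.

seg 1 [0°–56.8°] dwell: s stays 0.0000
seg 2 [56.8°–174.9°] cycloidal, h=11: θ=67.1° here. β=10.3, B=118.1. 11·(0.0872 − sin(2π·0.0872)/(2π)) = 0.0473 → s = 0.0473
radial distance = base radius + s = 22 + 0.0473 = 22.0473

22.0473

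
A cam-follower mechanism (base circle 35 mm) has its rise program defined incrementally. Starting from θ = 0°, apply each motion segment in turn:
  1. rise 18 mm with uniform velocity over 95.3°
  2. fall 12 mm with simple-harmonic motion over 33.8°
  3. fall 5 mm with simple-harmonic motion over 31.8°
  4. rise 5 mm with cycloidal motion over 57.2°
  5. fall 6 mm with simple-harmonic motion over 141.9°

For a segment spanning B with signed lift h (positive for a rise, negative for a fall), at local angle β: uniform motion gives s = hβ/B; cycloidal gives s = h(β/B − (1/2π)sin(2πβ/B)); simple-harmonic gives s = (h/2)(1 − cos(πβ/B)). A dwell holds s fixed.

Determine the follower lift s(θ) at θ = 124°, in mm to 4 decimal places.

seg 1 [0°–95.3°] uniform, h=18: full span → s += 18 → s = 18.0000
seg 2 [95.3°–129.1°] simple-harmonic, h=-12: θ=124° here. β=28.7, B=33.8. -12/2·(1 − cos(π·0.8491)) = -11.3384 → s = 6.6616

6.6616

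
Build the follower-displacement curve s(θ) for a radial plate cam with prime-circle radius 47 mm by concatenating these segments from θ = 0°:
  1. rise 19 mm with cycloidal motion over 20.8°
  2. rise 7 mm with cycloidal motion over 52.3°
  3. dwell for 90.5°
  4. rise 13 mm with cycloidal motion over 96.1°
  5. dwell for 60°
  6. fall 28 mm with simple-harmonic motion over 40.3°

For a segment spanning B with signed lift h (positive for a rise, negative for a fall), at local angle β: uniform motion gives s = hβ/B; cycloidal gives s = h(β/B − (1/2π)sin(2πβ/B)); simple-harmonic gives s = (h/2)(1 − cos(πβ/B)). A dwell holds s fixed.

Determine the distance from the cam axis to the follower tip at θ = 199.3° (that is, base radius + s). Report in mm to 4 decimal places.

seg 1 [0°–20.8°] cycloidal, h=19: full span → s += 19 → s = 19.0000
seg 2 [20.8°–73.1°] cycloidal, h=7: full span → s += 7 → s = 26.0000
seg 3 [73.1°–163.6°] dwell: s stays 26.0000
seg 4 [163.6°–259.7°] cycloidal, h=13: θ=199.3° here. β=35.7, B=96.1. 13·(0.3715 − sin(2π·0.3715)/(2π)) = 3.3344 → s = 29.3344
radial distance = base radius + s = 47 + 29.3344 = 76.3344

76.3344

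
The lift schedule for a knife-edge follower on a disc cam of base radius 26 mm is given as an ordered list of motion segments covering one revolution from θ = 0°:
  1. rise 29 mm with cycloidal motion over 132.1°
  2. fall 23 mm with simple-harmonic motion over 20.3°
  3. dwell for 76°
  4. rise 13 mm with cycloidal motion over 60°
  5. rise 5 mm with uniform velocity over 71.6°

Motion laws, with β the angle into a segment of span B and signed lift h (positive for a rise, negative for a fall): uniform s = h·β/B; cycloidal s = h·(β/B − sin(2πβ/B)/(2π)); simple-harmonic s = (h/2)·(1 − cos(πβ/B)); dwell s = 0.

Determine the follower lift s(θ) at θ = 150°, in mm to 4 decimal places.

seg 1 [0°–132.1°] cycloidal, h=29: full span → s += 29 → s = 29.0000
seg 2 [132.1°–152.4°] simple-harmonic, h=-23: θ=150° here. β=17.9, B=20.3. -23/2·(1 − cos(π·0.8818)) = -22.2158 → s = 6.7842

6.7842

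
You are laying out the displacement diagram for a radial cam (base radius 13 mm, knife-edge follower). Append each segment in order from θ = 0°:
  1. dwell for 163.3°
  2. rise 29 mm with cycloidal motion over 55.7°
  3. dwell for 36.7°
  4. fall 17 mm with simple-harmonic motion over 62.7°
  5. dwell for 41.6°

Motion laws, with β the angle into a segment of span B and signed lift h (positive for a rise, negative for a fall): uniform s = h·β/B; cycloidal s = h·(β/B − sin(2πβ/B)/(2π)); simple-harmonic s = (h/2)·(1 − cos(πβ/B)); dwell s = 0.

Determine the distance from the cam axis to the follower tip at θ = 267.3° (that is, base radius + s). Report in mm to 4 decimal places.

seg 1 [0°–163.3°] dwell: s stays 0.0000
seg 2 [163.3°–219°] cycloidal, h=29: full span → s += 29 → s = 29.0000
seg 3 [219°–255.7°] dwell: s stays 29.0000
seg 4 [255.7°–318.4°] simple-harmonic, h=-17: θ=267.3° here. β=11.6, B=62.7. -17/2·(1 − cos(π·0.1850)) = -1.3958 → s = 27.6042
radial distance = base radius + s = 13 + 27.6042 = 40.6042

40.6042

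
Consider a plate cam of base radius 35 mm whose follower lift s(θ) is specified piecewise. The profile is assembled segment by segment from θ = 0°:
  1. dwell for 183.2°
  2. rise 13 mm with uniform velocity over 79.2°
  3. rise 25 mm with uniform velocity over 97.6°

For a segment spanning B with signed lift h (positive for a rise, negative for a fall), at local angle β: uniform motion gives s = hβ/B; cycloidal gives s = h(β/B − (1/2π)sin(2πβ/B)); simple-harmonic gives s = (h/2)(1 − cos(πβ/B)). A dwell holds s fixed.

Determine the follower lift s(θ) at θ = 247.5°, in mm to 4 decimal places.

seg 1 [0°–183.2°] dwell: s stays 0.0000
seg 2 [183.2°–262.4°] uniform, h=13: θ=247.5° here. β=64.3, B=79.2. 13·64.3/79.2 = 10.5543 → s = 10.5543

10.5543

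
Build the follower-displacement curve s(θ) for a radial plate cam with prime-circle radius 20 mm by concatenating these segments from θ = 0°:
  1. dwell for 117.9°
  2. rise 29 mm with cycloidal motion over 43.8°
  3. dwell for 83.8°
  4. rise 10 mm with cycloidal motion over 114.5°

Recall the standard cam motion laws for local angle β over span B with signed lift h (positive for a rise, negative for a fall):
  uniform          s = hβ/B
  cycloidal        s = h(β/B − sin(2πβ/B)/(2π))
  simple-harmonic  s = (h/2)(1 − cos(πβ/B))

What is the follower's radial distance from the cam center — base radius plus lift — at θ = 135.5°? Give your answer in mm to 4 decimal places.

seg 1 [0°–117.9°] dwell: s stays 0.0000
seg 2 [117.9°–161.7°] cycloidal, h=29: θ=135.5° here. β=17.6, B=43.8. 29·(0.4018 − sin(2π·0.4018)/(2π)) = 8.9831 → s = 8.9831
radial distance = base radius + s = 20 + 8.9831 = 28.9831

28.9831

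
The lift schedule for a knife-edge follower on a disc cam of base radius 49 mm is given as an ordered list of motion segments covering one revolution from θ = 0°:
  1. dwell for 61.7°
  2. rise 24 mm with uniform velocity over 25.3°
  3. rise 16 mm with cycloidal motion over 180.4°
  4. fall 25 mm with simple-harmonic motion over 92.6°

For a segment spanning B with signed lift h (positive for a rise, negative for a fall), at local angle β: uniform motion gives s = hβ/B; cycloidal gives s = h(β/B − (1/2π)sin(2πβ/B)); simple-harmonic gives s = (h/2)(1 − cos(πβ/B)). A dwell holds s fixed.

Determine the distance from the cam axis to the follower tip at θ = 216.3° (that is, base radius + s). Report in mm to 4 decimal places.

seg 1 [0°–61.7°] dwell: s stays 0.0000
seg 2 [61.7°–87°] uniform, h=24: full span → s += 24 → s = 24.0000
seg 3 [87°–267.4°] cycloidal, h=16: θ=216.3° here. β=129.3, B=180.4. 16·(0.7167 − sin(2π·0.7167)/(2π)) = 13.9589 → s = 37.9589
radial distance = base radius + s = 49 + 37.9589 = 86.9589

86.9589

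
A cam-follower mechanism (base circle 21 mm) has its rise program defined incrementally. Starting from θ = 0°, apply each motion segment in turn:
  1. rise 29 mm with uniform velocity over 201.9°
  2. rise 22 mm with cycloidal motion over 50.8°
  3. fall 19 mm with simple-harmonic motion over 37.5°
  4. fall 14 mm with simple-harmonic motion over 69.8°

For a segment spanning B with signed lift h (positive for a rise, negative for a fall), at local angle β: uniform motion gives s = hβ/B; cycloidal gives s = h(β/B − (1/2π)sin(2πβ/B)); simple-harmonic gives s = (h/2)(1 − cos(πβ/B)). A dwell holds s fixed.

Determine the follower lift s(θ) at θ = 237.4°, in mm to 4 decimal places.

seg 1 [0°–201.9°] uniform, h=29: full span → s += 29 → s = 29.0000
seg 2 [201.9°–252.7°] cycloidal, h=22: θ=237.4° here. β=35.5, B=50.8. 22·(0.6988 − sin(2π·0.6988)/(2π)) = 18.6959 → s = 47.6959

47.6959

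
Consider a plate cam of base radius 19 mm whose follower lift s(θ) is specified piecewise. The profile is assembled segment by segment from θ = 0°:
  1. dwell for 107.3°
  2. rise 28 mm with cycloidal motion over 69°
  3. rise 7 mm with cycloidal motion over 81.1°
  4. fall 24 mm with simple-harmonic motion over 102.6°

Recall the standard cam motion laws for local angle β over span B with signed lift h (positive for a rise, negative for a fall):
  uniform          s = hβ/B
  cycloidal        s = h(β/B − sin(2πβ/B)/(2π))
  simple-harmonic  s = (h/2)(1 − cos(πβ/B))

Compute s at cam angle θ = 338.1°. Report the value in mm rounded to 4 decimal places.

seg 1 [0°–107.3°] dwell: s stays 0.0000
seg 2 [107.3°–176.3°] cycloidal, h=28: full span → s += 28 → s = 28.0000
seg 3 [176.3°–257.4°] cycloidal, h=7: full span → s += 7 → s = 35.0000
seg 4 [257.4°–360°] simple-harmonic, h=-24: θ=338.1° here. β=80.7, B=102.6. -24/2·(1 − cos(π·0.7865)) = -21.4016 → s = 13.5984

13.5984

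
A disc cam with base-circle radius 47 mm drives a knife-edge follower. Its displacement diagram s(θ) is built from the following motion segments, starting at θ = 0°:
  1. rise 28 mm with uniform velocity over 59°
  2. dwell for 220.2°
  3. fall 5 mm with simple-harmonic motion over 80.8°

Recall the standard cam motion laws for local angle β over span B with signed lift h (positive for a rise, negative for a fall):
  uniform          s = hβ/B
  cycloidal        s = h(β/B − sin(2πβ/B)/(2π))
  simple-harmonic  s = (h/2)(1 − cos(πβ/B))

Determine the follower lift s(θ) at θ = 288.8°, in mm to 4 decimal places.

seg 1 [0°–59°] uniform, h=28: full span → s += 28 → s = 28.0000
seg 2 [59°–279.2°] dwell: s stays 28.0000
seg 3 [279.2°–360°] simple-harmonic, h=-5: θ=288.8° here. β=9.6, B=80.8. -5/2·(1 − cos(π·0.1188)) = -0.1721 → s = 27.8279

27.8279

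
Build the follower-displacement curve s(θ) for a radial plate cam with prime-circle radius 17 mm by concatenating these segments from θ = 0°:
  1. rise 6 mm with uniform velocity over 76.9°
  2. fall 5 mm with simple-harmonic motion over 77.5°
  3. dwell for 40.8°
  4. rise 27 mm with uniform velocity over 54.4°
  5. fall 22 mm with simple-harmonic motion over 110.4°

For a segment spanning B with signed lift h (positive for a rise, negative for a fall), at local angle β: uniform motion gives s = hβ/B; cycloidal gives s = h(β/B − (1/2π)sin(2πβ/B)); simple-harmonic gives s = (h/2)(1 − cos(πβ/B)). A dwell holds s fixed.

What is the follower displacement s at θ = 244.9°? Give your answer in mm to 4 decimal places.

seg 1 [0°–76.9°] uniform, h=6: full span → s += 6 → s = 6.0000
seg 2 [76.9°–154.4°] simple-harmonic, h=-5: full span → s += -5 → s = 1.0000
seg 3 [154.4°–195.2°] dwell: s stays 1.0000
seg 4 [195.2°–249.6°] uniform, h=27: θ=244.9° here. β=49.7, B=54.4. 27·49.7/54.4 = 24.6673 → s = 25.6673

25.6673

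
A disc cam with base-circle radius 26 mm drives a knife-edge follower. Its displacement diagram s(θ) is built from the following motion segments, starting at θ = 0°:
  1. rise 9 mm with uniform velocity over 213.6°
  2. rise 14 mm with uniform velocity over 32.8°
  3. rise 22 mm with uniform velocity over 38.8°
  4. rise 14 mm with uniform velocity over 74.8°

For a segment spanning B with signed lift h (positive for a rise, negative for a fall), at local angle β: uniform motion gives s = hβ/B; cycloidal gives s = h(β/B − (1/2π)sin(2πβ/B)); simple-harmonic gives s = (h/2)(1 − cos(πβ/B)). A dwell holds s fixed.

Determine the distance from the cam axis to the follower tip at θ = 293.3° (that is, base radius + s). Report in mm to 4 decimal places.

seg 1 [0°–213.6°] uniform, h=9: full span → s += 9 → s = 9.0000
seg 2 [213.6°–246.4°] uniform, h=14: full span → s += 14 → s = 23.0000
seg 3 [246.4°–285.2°] uniform, h=22: full span → s += 22 → s = 45.0000
seg 4 [285.2°–360°] uniform, h=14: θ=293.3° here. β=8.1, B=74.8. 14·8.1/74.8 = 1.5160 → s = 46.5160
radial distance = base radius + s = 26 + 46.5160 = 72.5160

72.5160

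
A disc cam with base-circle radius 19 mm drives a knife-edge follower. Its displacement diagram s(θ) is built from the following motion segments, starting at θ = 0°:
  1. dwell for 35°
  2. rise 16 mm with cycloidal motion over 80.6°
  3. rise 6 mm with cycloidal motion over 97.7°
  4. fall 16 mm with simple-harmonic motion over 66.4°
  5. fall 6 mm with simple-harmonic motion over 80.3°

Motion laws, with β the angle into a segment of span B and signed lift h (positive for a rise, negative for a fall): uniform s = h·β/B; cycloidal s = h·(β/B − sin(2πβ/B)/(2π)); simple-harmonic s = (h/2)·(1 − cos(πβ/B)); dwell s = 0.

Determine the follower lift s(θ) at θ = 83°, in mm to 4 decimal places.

seg 1 [0°–35°] dwell: s stays 0.0000
seg 2 [35°–115.6°] cycloidal, h=16: θ=83° here. β=48, B=80.6. 16·(0.5955 − sin(2π·0.5955)/(2π)) = 10.9669 → s = 10.9669

10.9669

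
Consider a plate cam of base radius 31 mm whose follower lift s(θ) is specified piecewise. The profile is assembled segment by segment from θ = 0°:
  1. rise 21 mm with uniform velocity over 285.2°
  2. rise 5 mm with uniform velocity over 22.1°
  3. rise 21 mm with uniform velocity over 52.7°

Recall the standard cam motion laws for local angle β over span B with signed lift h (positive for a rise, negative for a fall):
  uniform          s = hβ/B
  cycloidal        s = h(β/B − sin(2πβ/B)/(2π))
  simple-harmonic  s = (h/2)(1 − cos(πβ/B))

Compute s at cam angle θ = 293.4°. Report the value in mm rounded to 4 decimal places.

seg 1 [0°–285.2°] uniform, h=21: full span → s += 21 → s = 21.0000
seg 2 [285.2°–307.3°] uniform, h=5: θ=293.4° here. β=8.2, B=22.1. 5·8.2/22.1 = 1.8552 → s = 22.8552

22.8552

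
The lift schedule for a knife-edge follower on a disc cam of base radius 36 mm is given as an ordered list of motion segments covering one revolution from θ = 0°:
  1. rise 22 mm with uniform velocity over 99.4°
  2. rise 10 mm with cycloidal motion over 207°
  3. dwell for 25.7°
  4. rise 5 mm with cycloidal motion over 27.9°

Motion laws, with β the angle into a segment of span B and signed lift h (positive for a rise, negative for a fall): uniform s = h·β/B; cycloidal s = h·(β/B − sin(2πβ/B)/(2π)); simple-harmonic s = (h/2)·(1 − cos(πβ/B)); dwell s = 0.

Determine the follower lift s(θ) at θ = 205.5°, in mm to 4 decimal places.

seg 1 [0°–99.4°] uniform, h=22: full span → s += 22 → s = 22.0000
seg 2 [99.4°–306.4°] cycloidal, h=10: θ=205.5° here. β=106.1, B=207. 10·(0.5126 − sin(2π·0.5126)/(2π)) = 5.2511 → s = 27.2511

27.2511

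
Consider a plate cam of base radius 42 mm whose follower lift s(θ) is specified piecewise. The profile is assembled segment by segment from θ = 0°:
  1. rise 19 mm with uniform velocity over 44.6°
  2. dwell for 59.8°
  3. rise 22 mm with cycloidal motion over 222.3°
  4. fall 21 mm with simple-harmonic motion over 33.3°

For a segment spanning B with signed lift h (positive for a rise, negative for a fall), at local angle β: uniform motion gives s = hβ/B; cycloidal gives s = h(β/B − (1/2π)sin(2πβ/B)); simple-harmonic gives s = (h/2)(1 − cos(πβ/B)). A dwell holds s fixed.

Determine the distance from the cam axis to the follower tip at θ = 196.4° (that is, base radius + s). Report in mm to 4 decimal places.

seg 1 [0°–44.6°] uniform, h=19: full span → s += 19 → s = 19.0000
seg 2 [44.6°–104.4°] dwell: s stays 19.0000
seg 3 [104.4°–326.7°] cycloidal, h=22: θ=196.4° here. β=92, B=222.3. 22·(0.4139 − sin(2π·0.4139)/(2π)) = 7.3008 → s = 26.3008
radial distance = base radius + s = 42 + 26.3008 = 68.3008

68.3008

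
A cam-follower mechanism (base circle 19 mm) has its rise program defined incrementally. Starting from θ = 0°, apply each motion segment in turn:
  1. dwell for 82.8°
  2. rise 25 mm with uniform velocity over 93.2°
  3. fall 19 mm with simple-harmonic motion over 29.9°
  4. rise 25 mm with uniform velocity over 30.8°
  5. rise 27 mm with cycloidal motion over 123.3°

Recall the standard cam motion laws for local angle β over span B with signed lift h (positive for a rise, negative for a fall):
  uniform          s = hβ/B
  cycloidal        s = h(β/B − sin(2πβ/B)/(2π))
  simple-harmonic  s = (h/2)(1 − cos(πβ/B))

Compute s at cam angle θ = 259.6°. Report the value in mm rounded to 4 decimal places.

seg 1 [0°–82.8°] dwell: s stays 0.0000
seg 2 [82.8°–176°] uniform, h=25: full span → s += 25 → s = 25.0000
seg 3 [176°–205.9°] simple-harmonic, h=-19: full span → s += -19 → s = 6.0000
seg 4 [205.9°–236.7°] uniform, h=25: full span → s += 25 → s = 31.0000
seg 5 [236.7°–360°] cycloidal, h=27: θ=259.6° here. β=22.9, B=123.3. 27·(0.1857 − sin(2π·0.1857)/(2π)) = 1.0631 → s = 32.0631

32.0631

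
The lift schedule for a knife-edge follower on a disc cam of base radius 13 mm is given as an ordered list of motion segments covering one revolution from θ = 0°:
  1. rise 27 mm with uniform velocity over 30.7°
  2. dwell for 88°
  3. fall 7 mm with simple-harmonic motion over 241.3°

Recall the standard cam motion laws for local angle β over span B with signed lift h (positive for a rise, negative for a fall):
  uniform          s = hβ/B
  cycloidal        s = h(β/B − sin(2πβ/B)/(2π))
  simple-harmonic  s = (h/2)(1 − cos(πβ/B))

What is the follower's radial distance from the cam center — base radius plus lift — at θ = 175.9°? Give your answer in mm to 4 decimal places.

seg 1 [0°–30.7°] uniform, h=27: full span → s += 27 → s = 27.0000
seg 2 [30.7°–118.7°] dwell: s stays 27.0000
seg 3 [118.7°–360°] simple-harmonic, h=-7: θ=175.9° here. β=57.2, B=241.3. -7/2·(1 − cos(π·0.2370)) = -0.9265 → s = 26.0735
radial distance = base radius + s = 13 + 26.0735 = 39.0735

39.0735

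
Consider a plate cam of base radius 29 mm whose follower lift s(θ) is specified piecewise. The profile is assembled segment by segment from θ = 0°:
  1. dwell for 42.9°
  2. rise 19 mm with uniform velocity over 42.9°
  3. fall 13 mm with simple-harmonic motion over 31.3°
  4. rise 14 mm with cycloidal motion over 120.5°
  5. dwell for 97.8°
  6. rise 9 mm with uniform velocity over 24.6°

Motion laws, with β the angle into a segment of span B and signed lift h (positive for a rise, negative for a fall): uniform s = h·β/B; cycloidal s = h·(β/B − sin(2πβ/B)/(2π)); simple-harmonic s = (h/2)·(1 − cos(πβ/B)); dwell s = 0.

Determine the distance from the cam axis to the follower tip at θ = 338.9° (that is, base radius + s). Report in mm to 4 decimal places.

seg 1 [0°–42.9°] dwell: s stays 0.0000
seg 2 [42.9°–85.8°] uniform, h=19: full span → s += 19 → s = 19.0000
seg 3 [85.8°–117.1°] simple-harmonic, h=-13: full span → s += -13 → s = 6.0000
seg 4 [117.1°–237.6°] cycloidal, h=14: full span → s += 14 → s = 20.0000
seg 5 [237.6°–335.4°] dwell: s stays 20.0000
seg 6 [335.4°–360°] uniform, h=9: θ=338.9° here. β=3.5, B=24.6. 9·3.5/24.6 = 1.2805 → s = 21.2805
radial distance = base radius + s = 29 + 21.2805 = 50.2805

50.2805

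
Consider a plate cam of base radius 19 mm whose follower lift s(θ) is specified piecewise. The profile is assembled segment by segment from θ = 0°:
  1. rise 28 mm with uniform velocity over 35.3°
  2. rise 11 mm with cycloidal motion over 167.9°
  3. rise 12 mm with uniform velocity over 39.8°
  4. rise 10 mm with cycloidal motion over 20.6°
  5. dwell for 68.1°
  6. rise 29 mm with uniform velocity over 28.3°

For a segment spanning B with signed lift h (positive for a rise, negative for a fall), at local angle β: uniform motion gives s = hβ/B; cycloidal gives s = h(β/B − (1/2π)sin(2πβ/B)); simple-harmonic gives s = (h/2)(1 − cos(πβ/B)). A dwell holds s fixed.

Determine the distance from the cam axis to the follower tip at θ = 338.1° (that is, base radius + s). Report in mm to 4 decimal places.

seg 1 [0°–35.3°] uniform, h=28: full span → s += 28 → s = 28.0000
seg 2 [35.3°–203.2°] cycloidal, h=11: full span → s += 11 → s = 39.0000
seg 3 [203.2°–243°] uniform, h=12: full span → s += 12 → s = 51.0000
seg 4 [243°–263.6°] cycloidal, h=10: full span → s += 10 → s = 61.0000
seg 5 [263.6°–331.7°] dwell: s stays 61.0000
seg 6 [331.7°–360°] uniform, h=29: θ=338.1° here. β=6.4, B=28.3. 29·6.4/28.3 = 6.5583 → s = 67.5583
radial distance = base radius + s = 19 + 67.5583 = 86.5583

86.5583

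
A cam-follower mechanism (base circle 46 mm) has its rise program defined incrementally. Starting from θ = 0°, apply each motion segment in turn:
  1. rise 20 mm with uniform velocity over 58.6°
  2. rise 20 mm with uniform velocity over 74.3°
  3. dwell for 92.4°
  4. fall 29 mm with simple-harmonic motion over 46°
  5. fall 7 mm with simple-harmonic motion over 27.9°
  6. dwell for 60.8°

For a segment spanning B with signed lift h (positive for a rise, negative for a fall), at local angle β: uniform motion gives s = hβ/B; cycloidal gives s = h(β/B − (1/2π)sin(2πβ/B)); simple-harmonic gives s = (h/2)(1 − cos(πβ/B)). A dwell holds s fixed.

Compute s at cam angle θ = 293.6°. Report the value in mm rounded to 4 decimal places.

seg 1 [0°–58.6°] uniform, h=20: full span → s += 20 → s = 20.0000
seg 2 [58.6°–132.9°] uniform, h=20: full span → s += 20 → s = 40.0000
seg 3 [132.9°–225.3°] dwell: s stays 40.0000
seg 4 [225.3°–271.3°] simple-harmonic, h=-29: full span → s += -29 → s = 11.0000
seg 5 [271.3°–299.2°] simple-harmonic, h=-7: θ=293.6° here. β=22.3, B=27.9. -7/2·(1 − cos(π·0.7993)) = -6.3269 → s = 4.6731

4.6731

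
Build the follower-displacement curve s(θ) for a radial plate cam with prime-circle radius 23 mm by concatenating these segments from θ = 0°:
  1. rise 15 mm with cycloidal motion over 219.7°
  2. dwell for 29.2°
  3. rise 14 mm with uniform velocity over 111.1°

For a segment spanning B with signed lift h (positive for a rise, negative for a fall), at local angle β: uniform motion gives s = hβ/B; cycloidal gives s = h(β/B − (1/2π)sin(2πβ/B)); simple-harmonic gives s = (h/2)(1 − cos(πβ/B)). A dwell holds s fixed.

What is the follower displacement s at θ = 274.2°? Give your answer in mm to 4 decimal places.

seg 1 [0°–219.7°] cycloidal, h=15: full span → s += 15 → s = 15.0000
seg 2 [219.7°–248.9°] dwell: s stays 15.0000
seg 3 [248.9°–360°] uniform, h=14: θ=274.2° here. β=25.3, B=111.1. 14·25.3/111.1 = 3.1881 → s = 18.1881

18.1881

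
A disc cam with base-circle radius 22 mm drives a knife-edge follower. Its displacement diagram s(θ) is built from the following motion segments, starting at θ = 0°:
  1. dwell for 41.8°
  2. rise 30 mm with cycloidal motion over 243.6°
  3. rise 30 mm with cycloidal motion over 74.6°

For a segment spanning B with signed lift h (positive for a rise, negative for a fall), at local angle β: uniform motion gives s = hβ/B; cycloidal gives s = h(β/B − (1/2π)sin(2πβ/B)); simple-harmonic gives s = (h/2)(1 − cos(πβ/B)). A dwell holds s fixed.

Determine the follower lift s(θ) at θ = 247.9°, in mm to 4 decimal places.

seg 1 [0°–41.8°] dwell: s stays 0.0000
seg 2 [41.8°–285.4°] cycloidal, h=30: θ=247.9° here. β=206.1, B=243.6. 30·(0.8461 − sin(2π·0.8461)/(2π)) = 29.3128 → s = 29.3128

29.3128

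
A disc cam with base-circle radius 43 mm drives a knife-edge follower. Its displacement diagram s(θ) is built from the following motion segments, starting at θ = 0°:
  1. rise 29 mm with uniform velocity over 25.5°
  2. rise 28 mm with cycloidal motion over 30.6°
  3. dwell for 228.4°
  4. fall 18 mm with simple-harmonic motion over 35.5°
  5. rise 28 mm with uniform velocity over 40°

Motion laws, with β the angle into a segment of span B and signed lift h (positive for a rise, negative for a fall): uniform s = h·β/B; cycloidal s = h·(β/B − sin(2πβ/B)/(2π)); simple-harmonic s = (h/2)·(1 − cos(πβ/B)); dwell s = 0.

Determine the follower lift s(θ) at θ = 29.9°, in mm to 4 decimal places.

seg 1 [0°–25.5°] uniform, h=29: full span → s += 29 → s = 29.0000
seg 2 [25.5°–56.1°] cycloidal, h=28: θ=29.9° here. β=4.4, B=30.6. 28·(0.1438 − sin(2π·0.1438)/(2π)) = 0.5258 → s = 29.5258

29.5258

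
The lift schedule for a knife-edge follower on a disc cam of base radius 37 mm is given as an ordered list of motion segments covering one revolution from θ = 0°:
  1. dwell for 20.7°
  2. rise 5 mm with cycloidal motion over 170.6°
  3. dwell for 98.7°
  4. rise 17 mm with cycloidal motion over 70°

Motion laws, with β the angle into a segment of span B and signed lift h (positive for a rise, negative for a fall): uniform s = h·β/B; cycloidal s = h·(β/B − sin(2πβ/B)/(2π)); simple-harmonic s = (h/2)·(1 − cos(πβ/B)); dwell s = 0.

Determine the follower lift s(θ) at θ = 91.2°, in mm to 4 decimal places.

seg 1 [0°–20.7°] dwell: s stays 0.0000
seg 2 [20.7°–191.3°] cycloidal, h=5: θ=91.2° here. β=70.5, B=170.6. 5·(0.4132 − sin(2π·0.4132)/(2π)) = 1.6536 → s = 1.6536

1.6536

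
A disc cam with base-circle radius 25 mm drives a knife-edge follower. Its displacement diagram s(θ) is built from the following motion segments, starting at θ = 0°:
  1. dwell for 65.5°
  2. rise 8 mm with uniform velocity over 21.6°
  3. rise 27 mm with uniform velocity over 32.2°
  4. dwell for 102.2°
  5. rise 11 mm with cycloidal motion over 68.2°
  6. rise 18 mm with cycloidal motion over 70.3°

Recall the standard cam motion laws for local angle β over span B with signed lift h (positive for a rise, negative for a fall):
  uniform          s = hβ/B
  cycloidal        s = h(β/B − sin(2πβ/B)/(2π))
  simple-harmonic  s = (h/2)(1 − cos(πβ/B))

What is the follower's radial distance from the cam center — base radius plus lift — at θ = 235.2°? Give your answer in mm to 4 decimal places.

seg 1 [0°–65.5°] dwell: s stays 0.0000
seg 2 [65.5°–87.1°] uniform, h=8: full span → s += 8 → s = 8.0000
seg 3 [87.1°–119.3°] uniform, h=27: full span → s += 27 → s = 35.0000
seg 4 [119.3°–221.5°] dwell: s stays 35.0000
seg 5 [221.5°–289.7°] cycloidal, h=11: θ=235.2° here. β=13.7, B=68.2. 11·(0.2009 − sin(2π·0.2009)/(2π)) = 0.5417 → s = 35.5417
radial distance = base radius + s = 25 + 35.5417 = 60.5417

60.5417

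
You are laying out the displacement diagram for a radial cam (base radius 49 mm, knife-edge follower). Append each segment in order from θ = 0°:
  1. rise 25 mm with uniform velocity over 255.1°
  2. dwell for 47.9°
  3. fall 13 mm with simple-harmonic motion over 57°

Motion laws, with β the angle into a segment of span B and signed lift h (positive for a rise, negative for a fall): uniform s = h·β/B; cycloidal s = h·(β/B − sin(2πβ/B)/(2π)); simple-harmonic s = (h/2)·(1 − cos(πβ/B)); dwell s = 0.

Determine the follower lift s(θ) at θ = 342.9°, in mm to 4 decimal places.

seg 1 [0°–255.1°] uniform, h=25: full span → s += 25 → s = 25.0000
seg 2 [255.1°–303°] dwell: s stays 25.0000
seg 3 [303°–360°] simple-harmonic, h=-13: θ=342.9° here. β=39.9, B=57. -13/2·(1 − cos(π·0.7000)) = -10.3206 → s = 14.6794

14.6794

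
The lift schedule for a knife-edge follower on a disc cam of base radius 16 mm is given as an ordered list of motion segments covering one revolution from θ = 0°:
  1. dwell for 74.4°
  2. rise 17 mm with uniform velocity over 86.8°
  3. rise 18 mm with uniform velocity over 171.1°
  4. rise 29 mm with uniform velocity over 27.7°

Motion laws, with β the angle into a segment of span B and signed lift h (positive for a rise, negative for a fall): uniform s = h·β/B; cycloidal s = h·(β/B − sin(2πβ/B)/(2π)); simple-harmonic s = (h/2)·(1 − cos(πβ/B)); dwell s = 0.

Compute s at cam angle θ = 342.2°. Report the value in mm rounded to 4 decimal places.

seg 1 [0°–74.4°] dwell: s stays 0.0000
seg 2 [74.4°–161.2°] uniform, h=17: full span → s += 17 → s = 17.0000
seg 3 [161.2°–332.3°] uniform, h=18: full span → s += 18 → s = 35.0000
seg 4 [332.3°–360°] uniform, h=29: θ=342.2° here. β=9.9, B=27.7. 29·9.9/27.7 = 10.3646 → s = 45.3646

45.3646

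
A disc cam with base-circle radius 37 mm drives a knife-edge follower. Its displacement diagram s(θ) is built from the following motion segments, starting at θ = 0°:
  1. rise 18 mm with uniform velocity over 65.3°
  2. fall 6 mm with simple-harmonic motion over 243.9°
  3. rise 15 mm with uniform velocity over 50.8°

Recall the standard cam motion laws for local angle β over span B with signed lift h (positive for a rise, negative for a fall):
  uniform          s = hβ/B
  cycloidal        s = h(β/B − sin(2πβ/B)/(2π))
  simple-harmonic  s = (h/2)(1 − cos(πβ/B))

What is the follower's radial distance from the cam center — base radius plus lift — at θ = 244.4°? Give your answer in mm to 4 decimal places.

seg 1 [0°–65.3°] uniform, h=18: full span → s += 18 → s = 18.0000
seg 2 [65.3°–309.2°] simple-harmonic, h=-6: θ=244.4° here. β=179.1, B=243.9. -6/2·(1 − cos(π·0.7343)) = -5.0143 → s = 12.9857
radial distance = base radius + s = 37 + 12.9857 = 49.9857

49.9857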